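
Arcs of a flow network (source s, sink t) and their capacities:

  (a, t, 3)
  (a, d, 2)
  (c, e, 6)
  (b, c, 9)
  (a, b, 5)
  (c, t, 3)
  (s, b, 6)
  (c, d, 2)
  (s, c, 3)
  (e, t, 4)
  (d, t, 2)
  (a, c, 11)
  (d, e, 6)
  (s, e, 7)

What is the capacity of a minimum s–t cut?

9

Augment s→c→t: bottleneck 3, flow now 3.
Augment s→e→t: bottleneck 4, flow now 7.
Augment s→b→c→d→t: bottleneck 2, flow now 9.
No augmenting path remains; maximum flow = 9.
By max-flow min-cut, the minimum cut capacity equals the max flow.
In the residual graph, reachable from s: {s, b, c, e}.
Min-cut edges: c→d (2), c→t (3), e→t (4); capacity 2 + 3 + 4 = 9.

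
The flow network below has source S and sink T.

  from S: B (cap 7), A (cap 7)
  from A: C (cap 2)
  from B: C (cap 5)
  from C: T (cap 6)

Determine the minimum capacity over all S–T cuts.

Augment S→A→C→T: bottleneck 2, flow now 2.
Augment S→B→C→T: bottleneck 4, flow now 6.
No augmenting path remains; maximum flow = 6.
By max-flow min-cut, the minimum cut capacity equals the max flow.
In the residual graph, reachable from S: {S, A, B, C}.
Min-cut edges: C→T (6); capacity 6 = 6.

6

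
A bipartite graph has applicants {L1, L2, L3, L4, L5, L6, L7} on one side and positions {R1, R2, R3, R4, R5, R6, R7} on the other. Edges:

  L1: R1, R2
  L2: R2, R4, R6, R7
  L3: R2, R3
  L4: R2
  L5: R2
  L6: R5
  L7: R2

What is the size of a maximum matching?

5

Unit-capacity flow: source→left, listed edges, right→sink; max matching = max flow.
Augmenting path L1→R1 (+1); matched 1.
Augmenting path L2→R2 (+1); matched 2.
Augmenting path L3→R3 (+1); matched 3.
Augmenting path L6→R5 (+1); matched 4.
Augmenting path L4→R2→L2→R4 (+1); matched 5.
No augmenting path remains; maximum matching = 5.
König certificate: {L1, L2, L3, L6, R2} is a vertex cover of size 5 (every listed pair touches it), so no matching can be larger.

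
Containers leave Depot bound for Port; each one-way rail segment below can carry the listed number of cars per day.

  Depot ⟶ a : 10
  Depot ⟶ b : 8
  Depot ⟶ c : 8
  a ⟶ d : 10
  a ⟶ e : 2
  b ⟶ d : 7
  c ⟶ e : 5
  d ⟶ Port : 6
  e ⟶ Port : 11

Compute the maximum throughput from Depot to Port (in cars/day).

13

Augment Depot→a→d→Port: bottleneck 6, flow now 6.
Augment Depot→a→e→Port: bottleneck 2, flow now 8.
Augment Depot→c→e→Port: bottleneck 5, flow now 13.
No augmenting path remains; maximum flow = 13.
In the residual graph, reachable from Depot: {Depot, a, b, c, d}.
Min-cut edges: a→e (2), c→e (5), d→Port (6); capacity 2 + 5 + 6 = 13.
This cut is saturated, so no flow can exceed 13.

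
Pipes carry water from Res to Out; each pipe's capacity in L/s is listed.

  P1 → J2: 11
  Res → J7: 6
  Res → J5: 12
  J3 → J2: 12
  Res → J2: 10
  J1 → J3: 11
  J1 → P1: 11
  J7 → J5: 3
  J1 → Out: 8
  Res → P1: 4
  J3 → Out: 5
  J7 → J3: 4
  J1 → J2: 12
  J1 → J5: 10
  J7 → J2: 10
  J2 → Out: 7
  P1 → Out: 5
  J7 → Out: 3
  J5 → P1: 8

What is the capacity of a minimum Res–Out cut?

Augment Res→J7→Out: bottleneck 3, flow now 3.
Augment Res→P1→Out: bottleneck 4, flow now 7.
Augment Res→J2→Out: bottleneck 7, flow now 14.
Augment Res→J7→J3→Out: bottleneck 3, flow now 17.
Augment Res→J5→P1→Out: bottleneck 1, flow now 18.
No augmenting path remains; maximum flow = 18.
By max-flow min-cut, the minimum cut capacity equals the max flow.
In the residual graph, reachable from Res: {Res, J5, P1, J2}.
Min-cut edges: Res→J7 (6), P1→Out (5), J2→Out (7); capacity 6 + 5 + 7 = 18.

18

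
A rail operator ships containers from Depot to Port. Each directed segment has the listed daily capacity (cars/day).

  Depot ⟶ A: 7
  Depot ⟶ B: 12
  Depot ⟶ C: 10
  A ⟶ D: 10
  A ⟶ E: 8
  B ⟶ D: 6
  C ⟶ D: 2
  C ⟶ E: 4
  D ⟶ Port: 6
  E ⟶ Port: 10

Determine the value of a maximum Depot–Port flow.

Augment Depot→A→D→Port: bottleneck 6, flow now 6.
Augment Depot→A→E→Port: bottleneck 1, flow now 7.
Augment Depot→C→E→Port: bottleneck 4, flow now 11.
Augment Depot→B→D→A→E→Port: bottleneck 5, flow now 16. (uses reverse residual edge)
No augmenting path remains; maximum flow = 16.
In the residual graph, reachable from Depot: {Depot, A, B, C, D, E}.
Min-cut edges: D→Port (6), E→Port (10); capacity 6 + 10 = 16.
This cut is saturated, so no flow can exceed 16.

16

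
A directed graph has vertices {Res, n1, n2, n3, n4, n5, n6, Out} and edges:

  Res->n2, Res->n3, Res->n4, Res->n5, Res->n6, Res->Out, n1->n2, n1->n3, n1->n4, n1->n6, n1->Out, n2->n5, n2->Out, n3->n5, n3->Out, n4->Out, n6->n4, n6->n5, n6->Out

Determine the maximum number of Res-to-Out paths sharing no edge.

Assign every edge capacity 1; by Menger, the answer equals the max flow.
Path Res→Out (+1); total 1.
Path Res→n2→Out (+1); total 2.
Path Res→n3→Out (+1); total 3.
Path Res→n4→Out (+1); total 4.
Path Res→n6→Out (+1); total 5.
No residual Res→Out path; max flow = 5.
Certifying cut of size 5: {Res→Out, Res→n2, Res→n3, Res→n4, Res→n6}.

5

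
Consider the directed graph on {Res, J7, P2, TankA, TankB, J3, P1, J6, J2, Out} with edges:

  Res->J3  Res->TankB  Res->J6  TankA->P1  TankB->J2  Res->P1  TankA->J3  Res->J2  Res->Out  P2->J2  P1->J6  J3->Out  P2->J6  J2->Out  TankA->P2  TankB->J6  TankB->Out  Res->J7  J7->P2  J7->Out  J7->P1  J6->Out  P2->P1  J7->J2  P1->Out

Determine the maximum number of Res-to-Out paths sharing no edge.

Assign every edge capacity 1; by Menger, the answer equals the max flow.
Path Res→Out (+1); total 1.
Path Res→J7→Out (+1); total 2.
Path Res→TankB→Out (+1); total 3.
Path Res→J3→Out (+1); total 4.
Path Res→P1→Out (+1); total 5.
Path Res→J6→Out (+1); total 6.
Path Res→J2→Out (+1); total 7.
No residual Res→Out path; max flow = 7.
Certifying cut of size 7: {Res→J2, Res→J3, Res→J6, Res→J7, Res→Out, Res→P1, Res→TankB}.

7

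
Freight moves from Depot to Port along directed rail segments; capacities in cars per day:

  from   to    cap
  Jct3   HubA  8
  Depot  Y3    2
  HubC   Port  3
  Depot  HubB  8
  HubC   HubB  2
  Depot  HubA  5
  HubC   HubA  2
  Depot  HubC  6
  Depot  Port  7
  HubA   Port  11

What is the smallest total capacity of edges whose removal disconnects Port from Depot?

17

Augment Depot→Port: bottleneck 7, flow now 7.
Augment Depot→HubC→Port: bottleneck 3, flow now 10.
Augment Depot→HubA→Port: bottleneck 5, flow now 15.
Augment Depot→HubC→HubA→Port: bottleneck 2, flow now 17.
No augmenting path remains; maximum flow = 17.
By max-flow min-cut, the minimum cut capacity equals the max flow.
In the residual graph, reachable from Depot: {Depot, HubC, Y3, HubB}.
Min-cut edges: Depot→HubA (5), Depot→Port (7), HubC→HubA (2), HubC→Port (3); capacity 5 + 7 + 2 + 3 = 17.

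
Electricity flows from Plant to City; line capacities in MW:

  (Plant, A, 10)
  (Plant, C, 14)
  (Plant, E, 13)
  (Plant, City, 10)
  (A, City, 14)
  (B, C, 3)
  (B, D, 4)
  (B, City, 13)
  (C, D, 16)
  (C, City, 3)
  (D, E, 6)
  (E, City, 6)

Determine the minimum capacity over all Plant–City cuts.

Augment Plant→City: bottleneck 10, flow now 10.
Augment Plant→A→City: bottleneck 10, flow now 20.
Augment Plant→C→City: bottleneck 3, flow now 23.
Augment Plant→E→City: bottleneck 6, flow now 29.
No augmenting path remains; maximum flow = 29.
By max-flow min-cut, the minimum cut capacity equals the max flow.
In the residual graph, reachable from Plant: {Plant, C, D, E}.
Min-cut edges: Plant→A (10), Plant→City (10), C→City (3), E→City (6); capacity 10 + 10 + 3 + 6 = 29.

29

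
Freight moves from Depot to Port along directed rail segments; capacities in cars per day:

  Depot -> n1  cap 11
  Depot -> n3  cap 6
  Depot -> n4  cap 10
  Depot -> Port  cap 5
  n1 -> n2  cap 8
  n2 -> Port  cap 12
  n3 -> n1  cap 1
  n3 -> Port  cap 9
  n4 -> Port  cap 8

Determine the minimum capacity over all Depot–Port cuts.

27

Augment Depot→Port: bottleneck 5, flow now 5.
Augment Depot→n3→Port: bottleneck 6, flow now 11.
Augment Depot→n4→Port: bottleneck 8, flow now 19.
Augment Depot→n1→n2→Port: bottleneck 8, flow now 27.
No augmenting path remains; maximum flow = 27.
By max-flow min-cut, the minimum cut capacity equals the max flow.
In the residual graph, reachable from Depot: {Depot, n1, n4}.
Min-cut edges: Depot→n3 (6), Depot→Port (5), n1→n2 (8), n4→Port (8); capacity 6 + 5 + 8 + 8 = 27.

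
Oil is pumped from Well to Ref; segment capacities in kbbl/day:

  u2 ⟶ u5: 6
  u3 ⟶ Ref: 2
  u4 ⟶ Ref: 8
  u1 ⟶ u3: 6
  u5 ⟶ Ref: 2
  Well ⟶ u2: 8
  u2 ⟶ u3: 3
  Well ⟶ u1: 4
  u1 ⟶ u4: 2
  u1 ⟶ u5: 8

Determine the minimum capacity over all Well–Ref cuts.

Augment Well→u1→u3→Ref: bottleneck 2, flow now 2.
Augment Well→u1→u4→Ref: bottleneck 2, flow now 4.
Augment Well→u2→u5→Ref: bottleneck 2, flow now 6.
No augmenting path remains; maximum flow = 6.
By max-flow min-cut, the minimum cut capacity equals the max flow.
In the residual graph, reachable from Well: {Well, u1, u2, u3, u5}.
Min-cut edges: u1→u4 (2), u3→Ref (2), u5→Ref (2); capacity 2 + 2 + 2 = 6.

6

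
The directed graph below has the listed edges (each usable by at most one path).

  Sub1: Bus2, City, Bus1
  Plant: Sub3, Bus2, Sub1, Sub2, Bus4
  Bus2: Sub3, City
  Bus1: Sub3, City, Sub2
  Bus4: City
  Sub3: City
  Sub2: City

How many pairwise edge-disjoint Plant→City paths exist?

Assign every edge capacity 1; by Menger, the answer equals the max flow.
Path Plant→Sub1→City (+1); total 1.
Path Plant→Sub2→City (+1); total 2.
Path Plant→Bus4→City (+1); total 3.
Path Plant→Sub3→City (+1); total 4.
Path Plant→Bus2→City (+1); total 5.
No residual Plant→City path; max flow = 5.
Certifying cut of size 5: {Plant→Bus2, Plant→Bus4, Plant→Sub1, Plant→Sub2, Plant→Sub3}.

5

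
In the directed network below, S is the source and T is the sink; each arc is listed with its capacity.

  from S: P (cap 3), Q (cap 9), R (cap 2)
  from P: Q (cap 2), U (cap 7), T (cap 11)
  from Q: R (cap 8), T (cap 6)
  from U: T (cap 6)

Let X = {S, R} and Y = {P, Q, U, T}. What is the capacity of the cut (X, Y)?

Edges leaving {S, R}: S→P (3), S→Q (9).
Cut capacity = 3 + 9 = 12.

12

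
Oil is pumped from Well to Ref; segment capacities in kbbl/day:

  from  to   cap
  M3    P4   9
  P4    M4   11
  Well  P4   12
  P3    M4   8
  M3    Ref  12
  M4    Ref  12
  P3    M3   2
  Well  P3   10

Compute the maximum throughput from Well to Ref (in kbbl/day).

14

Augment Well→P4→M4→Ref: bottleneck 11, flow now 11.
Augment Well→P3→M3→Ref: bottleneck 2, flow now 13.
Augment Well→P3→M4→Ref: bottleneck 1, flow now 14.
No augmenting path remains; maximum flow = 14.
In the residual graph, reachable from Well: {Well, P4, P3, M4}.
Min-cut edges: P3→M3 (2), M4→Ref (12); capacity 2 + 12 = 14.
This cut is saturated, so no flow can exceed 14.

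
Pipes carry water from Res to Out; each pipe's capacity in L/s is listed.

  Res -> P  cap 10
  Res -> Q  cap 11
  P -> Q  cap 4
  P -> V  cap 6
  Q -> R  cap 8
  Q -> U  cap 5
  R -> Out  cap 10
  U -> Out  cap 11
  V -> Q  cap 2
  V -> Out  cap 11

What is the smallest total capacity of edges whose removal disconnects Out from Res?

Augment Res→P→V→Out: bottleneck 6, flow now 6.
Augment Res→Q→R→Out: bottleneck 8, flow now 14.
Augment Res→Q→U→Out: bottleneck 3, flow now 17.
Augment Res→P→Q→U→Out: bottleneck 2, flow now 19.
No augmenting path remains; maximum flow = 19.
By max-flow min-cut, the minimum cut capacity equals the max flow.
In the residual graph, reachable from Res: {Res, P, Q}.
Min-cut edges: P→V (6), Q→R (8), Q→U (5); capacity 6 + 8 + 5 = 19.

19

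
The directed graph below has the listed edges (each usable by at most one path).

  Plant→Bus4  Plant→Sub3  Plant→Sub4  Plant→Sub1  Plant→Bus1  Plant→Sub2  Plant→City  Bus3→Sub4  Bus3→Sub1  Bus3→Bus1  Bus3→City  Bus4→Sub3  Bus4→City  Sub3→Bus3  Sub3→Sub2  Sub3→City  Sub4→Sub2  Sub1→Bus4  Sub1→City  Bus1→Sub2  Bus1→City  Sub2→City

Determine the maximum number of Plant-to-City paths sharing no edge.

6

Assign every edge capacity 1; by Menger, the answer equals the max flow.
Path Plant→City (+1); total 1.
Path Plant→Bus4→City (+1); total 2.
Path Plant→Sub3→City (+1); total 3.
Path Plant→Sub1→City (+1); total 4.
Path Plant→Bus1→City (+1); total 5.
Path Plant→Sub2→City (+1); total 6.
No residual Plant→City path; max flow = 6.
Certifying cut of size 6: {Plant→Bus1, Plant→Bus4, Plant→City, Plant→Sub1, Plant→Sub3, Sub2→City}.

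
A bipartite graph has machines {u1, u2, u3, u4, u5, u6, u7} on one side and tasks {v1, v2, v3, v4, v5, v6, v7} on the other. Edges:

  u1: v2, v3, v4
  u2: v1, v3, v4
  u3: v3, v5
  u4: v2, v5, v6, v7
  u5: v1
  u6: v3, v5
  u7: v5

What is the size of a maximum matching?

6

Unit-capacity flow: source→left, listed edges, right→sink; max matching = max flow.
Augmenting path u1→v2 (+1); matched 1.
Augmenting path u2→v1 (+1); matched 2.
Augmenting path u3→v3 (+1); matched 3.
Augmenting path u4→v5 (+1); matched 4.
Augmenting path u5→v1→u2→v4 (+1); matched 5.
Augmenting path u6→v5→u4→v6 (+1); matched 6.
No augmenting path remains; maximum matching = 6.
König certificate: {u1, u2, u4, u5, v3, v5} is a vertex cover of size 6 (every listed pair touches it), so no matching can be larger.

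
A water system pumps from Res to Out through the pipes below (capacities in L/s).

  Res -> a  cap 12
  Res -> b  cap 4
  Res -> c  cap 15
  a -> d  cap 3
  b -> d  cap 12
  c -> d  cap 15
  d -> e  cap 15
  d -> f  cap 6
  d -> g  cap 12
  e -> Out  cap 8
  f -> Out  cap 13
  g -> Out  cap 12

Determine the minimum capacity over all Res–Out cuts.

Augment Res→a→d→e→Out: bottleneck 3, flow now 3.
Augment Res→b→d→e→Out: bottleneck 4, flow now 7.
Augment Res→c→d→e→Out: bottleneck 1, flow now 8.
Augment Res→c→d→f→Out: bottleneck 6, flow now 14.
Augment Res→c→d→g→Out: bottleneck 8, flow now 22.
No augmenting path remains; maximum flow = 22.
By max-flow min-cut, the minimum cut capacity equals the max flow.
In the residual graph, reachable from Res: {Res, a}.
Min-cut edges: Res→b (4), Res→c (15), a→d (3); capacity 4 + 15 + 3 = 22.

22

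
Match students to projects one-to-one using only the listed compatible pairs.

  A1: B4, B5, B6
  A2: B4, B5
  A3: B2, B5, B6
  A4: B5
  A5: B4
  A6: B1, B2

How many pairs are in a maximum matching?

5

Unit-capacity flow: source→left, listed edges, right→sink; max matching = max flow.
Augmenting path A1→B4 (+1); matched 1.
Augmenting path A2→B5 (+1); matched 2.
Augmenting path A3→B2 (+1); matched 3.
Augmenting path A6→B1 (+1); matched 4.
Augmenting path A5→B4→A1→B6 (+1); matched 5.
No augmenting path remains; maximum matching = 5.
König certificate: {A1, A3, A6, B4, B5} is a vertex cover of size 5 (every listed pair touches it), so no matching can be larger.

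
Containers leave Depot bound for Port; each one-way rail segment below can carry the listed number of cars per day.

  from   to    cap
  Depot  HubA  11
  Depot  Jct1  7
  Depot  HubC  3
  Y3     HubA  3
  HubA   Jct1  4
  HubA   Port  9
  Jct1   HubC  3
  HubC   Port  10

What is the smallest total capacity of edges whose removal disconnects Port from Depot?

15

Augment Depot→HubA→Port: bottleneck 9, flow now 9.
Augment Depot→HubC→Port: bottleneck 3, flow now 12.
Augment Depot→Jct1→HubC→Port: bottleneck 3, flow now 15.
No augmenting path remains; maximum flow = 15.
By max-flow min-cut, the minimum cut capacity equals the max flow.
In the residual graph, reachable from Depot: {Depot, HubA, Jct1}.
Min-cut edges: Depot→HubC (3), HubA→Port (9), Jct1→HubC (3); capacity 3 + 9 + 3 = 15.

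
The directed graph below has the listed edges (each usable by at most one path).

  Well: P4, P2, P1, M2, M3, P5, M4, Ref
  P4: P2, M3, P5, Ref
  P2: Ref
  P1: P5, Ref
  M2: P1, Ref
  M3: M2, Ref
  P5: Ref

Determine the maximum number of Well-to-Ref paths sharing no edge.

Assign every edge capacity 1; by Menger, the answer equals the max flow.
Path Well→Ref (+1); total 1.
Path Well→P4→Ref (+1); total 2.
Path Well→P2→Ref (+1); total 3.
Path Well→P1→Ref (+1); total 4.
Path Well→M2→Ref (+1); total 5.
Path Well→M3→Ref (+1); total 6.
Path Well→P5→Ref (+1); total 7.
No residual Well→Ref path; max flow = 7.
Certifying cut of size 7: {Well→M2, Well→M3, Well→P1, Well→P2, Well→P4, Well→P5, Well→Ref}.

7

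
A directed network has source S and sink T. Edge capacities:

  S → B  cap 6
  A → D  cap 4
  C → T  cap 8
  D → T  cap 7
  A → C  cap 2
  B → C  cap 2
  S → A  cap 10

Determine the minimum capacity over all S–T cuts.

Augment S→A→C→T: bottleneck 2, flow now 2.
Augment S→A→D→T: bottleneck 4, flow now 6.
Augment S→B→C→T: bottleneck 2, flow now 8.
No augmenting path remains; maximum flow = 8.
By max-flow min-cut, the minimum cut capacity equals the max flow.
In the residual graph, reachable from S: {S, A, B}.
Min-cut edges: A→C (2), A→D (4), B→C (2); capacity 2 + 4 + 2 = 8.

8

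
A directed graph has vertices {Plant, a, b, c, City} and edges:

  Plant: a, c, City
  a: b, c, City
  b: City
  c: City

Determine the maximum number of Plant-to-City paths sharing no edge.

3

Assign every edge capacity 1; by Menger, the answer equals the max flow.
Path Plant→City (+1); total 1.
Path Plant→a→City (+1); total 2.
Path Plant→c→City (+1); total 3.
No residual Plant→City path; max flow = 3.
Certifying cut of size 3: {Plant→City, Plant→a, Plant→c}.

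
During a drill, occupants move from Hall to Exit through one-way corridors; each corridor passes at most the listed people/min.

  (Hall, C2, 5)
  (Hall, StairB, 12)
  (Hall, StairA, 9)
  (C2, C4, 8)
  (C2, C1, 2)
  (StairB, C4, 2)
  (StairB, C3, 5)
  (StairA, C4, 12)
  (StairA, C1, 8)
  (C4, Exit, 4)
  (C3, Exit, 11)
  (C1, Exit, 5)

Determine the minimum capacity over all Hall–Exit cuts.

14

Augment Hall→C2→C4→Exit: bottleneck 4, flow now 4.
Augment Hall→C2→C1→Exit: bottleneck 1, flow now 5.
Augment Hall→StairB→C3→Exit: bottleneck 5, flow now 10.
Augment Hall→StairA→C1→Exit: bottleneck 4, flow now 14.
No augmenting path remains; maximum flow = 14.
By max-flow min-cut, the minimum cut capacity equals the max flow.
In the residual graph, reachable from Hall: {Hall, C2, StairB, StairA, C4, C1}.
Min-cut edges: StairB→C3 (5), C4→Exit (4), C1→Exit (5); capacity 5 + 4 + 5 = 14.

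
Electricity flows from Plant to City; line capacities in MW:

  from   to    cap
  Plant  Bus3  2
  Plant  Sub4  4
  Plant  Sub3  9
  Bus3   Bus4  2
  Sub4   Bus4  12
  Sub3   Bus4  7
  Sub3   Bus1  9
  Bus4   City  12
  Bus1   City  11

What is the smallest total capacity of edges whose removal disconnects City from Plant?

Augment Plant→Bus3→Bus4→City: bottleneck 2, flow now 2.
Augment Plant→Sub4→Bus4→City: bottleneck 4, flow now 6.
Augment Plant→Sub3→Bus4→City: bottleneck 6, flow now 12.
Augment Plant→Sub3→Bus1→City: bottleneck 3, flow now 15.
No augmenting path remains; maximum flow = 15.
By max-flow min-cut, the minimum cut capacity equals the max flow.
In the residual graph, reachable from Plant: {Plant}.
Min-cut edges: Plant→Bus3 (2), Plant→Sub4 (4), Plant→Sub3 (9); capacity 2 + 4 + 9 = 15.

15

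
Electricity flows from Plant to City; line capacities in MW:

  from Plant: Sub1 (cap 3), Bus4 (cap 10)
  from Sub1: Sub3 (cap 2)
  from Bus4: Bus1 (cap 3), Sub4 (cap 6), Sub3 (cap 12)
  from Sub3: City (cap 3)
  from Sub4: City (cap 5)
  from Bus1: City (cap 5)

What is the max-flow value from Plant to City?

Augment Plant→Sub1→Sub3→City: bottleneck 2, flow now 2.
Augment Plant→Bus4→Sub3→City: bottleneck 1, flow now 3.
Augment Plant→Bus4→Sub4→City: bottleneck 5, flow now 8.
Augment Plant→Bus4→Bus1→City: bottleneck 3, flow now 11.
No augmenting path remains; maximum flow = 11.
In the residual graph, reachable from Plant: {Plant, Sub1, Bus4, Sub3, Sub4}.
Min-cut edges: Bus4→Bus1 (3), Sub3→City (3), Sub4→City (5); capacity 3 + 3 + 5 = 11.
This cut is saturated, so no flow can exceed 11.

11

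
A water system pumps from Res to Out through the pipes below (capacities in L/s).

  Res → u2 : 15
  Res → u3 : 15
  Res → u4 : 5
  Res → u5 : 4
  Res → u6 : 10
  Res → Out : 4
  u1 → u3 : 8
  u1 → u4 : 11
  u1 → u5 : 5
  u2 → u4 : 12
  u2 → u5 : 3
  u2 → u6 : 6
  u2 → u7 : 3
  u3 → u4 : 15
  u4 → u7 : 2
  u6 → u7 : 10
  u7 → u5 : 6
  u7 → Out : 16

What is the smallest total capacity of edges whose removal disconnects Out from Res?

19

Augment Res→Out: bottleneck 4, flow now 4.
Augment Res→u2→u7→Out: bottleneck 3, flow now 7.
Augment Res→u4→u7→Out: bottleneck 2, flow now 9.
Augment Res→u6→u7→Out: bottleneck 10, flow now 19.
No augmenting path remains; maximum flow = 19.
By max-flow min-cut, the minimum cut capacity equals the max flow.
In the residual graph, reachable from Res: {Res, u2, u3, u4, u5, u6}.
Min-cut edges: Res→Out (4), u2→u7 (3), u4→u7 (2), u6→u7 (10); capacity 4 + 3 + 2 + 10 = 19.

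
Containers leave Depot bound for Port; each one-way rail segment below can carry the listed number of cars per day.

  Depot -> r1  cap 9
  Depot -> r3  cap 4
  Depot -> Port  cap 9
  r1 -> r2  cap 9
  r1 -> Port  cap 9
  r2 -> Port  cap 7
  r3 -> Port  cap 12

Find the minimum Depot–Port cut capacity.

22

Augment Depot→Port: bottleneck 9, flow now 9.
Augment Depot→r1→Port: bottleneck 9, flow now 18.
Augment Depot→r3→Port: bottleneck 4, flow now 22.
No augmenting path remains; maximum flow = 22.
By max-flow min-cut, the minimum cut capacity equals the max flow.
In the residual graph, reachable from Depot: {Depot}.
Min-cut edges: Depot→r1 (9), Depot→r3 (4), Depot→Port (9); capacity 9 + 4 + 9 = 22.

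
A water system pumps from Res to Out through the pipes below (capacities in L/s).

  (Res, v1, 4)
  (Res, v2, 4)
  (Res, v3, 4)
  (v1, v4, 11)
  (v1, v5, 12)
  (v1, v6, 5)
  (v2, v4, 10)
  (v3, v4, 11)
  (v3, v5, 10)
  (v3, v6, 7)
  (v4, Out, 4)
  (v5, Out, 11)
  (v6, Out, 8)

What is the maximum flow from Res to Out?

12

Augment Res→v1→v4→Out: bottleneck 4, flow now 4.
Augment Res→v3→v5→Out: bottleneck 4, flow now 8.
Augment Res→v2→v4→v1→v5→Out: bottleneck 4, flow now 12. (uses reverse residual edge)
No augmenting path remains; maximum flow = 12.
In the residual graph, reachable from Res: {Res}.
Min-cut edges: Res→v1 (4), Res→v2 (4), Res→v3 (4); capacity 4 + 4 + 4 = 12.
This cut is saturated, so no flow can exceed 12.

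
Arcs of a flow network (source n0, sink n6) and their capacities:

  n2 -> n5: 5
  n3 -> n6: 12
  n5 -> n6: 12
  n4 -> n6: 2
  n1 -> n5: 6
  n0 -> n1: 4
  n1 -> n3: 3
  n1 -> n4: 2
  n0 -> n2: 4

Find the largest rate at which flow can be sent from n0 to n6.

8

Augment n0→n1→n3→n6: bottleneck 3, flow now 3.
Augment n0→n1→n4→n6: bottleneck 1, flow now 4.
Augment n0→n2→n5→n6: bottleneck 4, flow now 8.
No augmenting path remains; maximum flow = 8.
In the residual graph, reachable from n0: {n0}.
Min-cut edges: n0→n1 (4), n0→n2 (4); capacity 4 + 4 = 8.
This cut is saturated, so no flow can exceed 8.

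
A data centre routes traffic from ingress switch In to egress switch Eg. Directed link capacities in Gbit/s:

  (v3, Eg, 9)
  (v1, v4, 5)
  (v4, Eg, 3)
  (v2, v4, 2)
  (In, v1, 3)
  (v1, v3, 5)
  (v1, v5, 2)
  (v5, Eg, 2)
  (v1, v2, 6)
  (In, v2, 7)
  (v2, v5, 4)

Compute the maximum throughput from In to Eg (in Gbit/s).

Augment In→v1→v3→Eg: bottleneck 3, flow now 3.
Augment In→v2→v4→Eg: bottleneck 2, flow now 5.
Augment In→v2→v5→Eg: bottleneck 2, flow now 7.
No augmenting path remains; maximum flow = 7.
In the residual graph, reachable from In: {In, v2, v5}.
Min-cut edges: In→v1 (3), v2→v4 (2), v5→Eg (2); capacity 3 + 2 + 2 = 7.
This cut is saturated, so no flow can exceed 7.

7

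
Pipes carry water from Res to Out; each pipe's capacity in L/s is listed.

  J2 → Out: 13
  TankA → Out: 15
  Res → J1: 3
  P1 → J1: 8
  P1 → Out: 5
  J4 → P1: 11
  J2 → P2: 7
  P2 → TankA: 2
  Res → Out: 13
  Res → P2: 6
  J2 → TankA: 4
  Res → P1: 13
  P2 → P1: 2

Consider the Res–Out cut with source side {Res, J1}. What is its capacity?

32

Edges leaving {Res, J1}: Res→P1 (13), Res→P2 (6), Res→Out (13).
Cut capacity = 13 + 6 + 13 = 32.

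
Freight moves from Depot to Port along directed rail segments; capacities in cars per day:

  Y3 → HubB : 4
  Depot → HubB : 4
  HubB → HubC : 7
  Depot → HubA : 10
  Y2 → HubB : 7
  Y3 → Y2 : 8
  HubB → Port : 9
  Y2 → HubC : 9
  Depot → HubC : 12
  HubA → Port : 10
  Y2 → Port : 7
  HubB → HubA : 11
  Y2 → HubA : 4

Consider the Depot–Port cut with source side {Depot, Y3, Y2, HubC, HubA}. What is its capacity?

Edges leaving {Depot, Y3, Y2, HubC, HubA}: Depot→HubB (4), Y3→HubB (4), Y2→HubB (7), Y2→Port (7), HubA→Port (10).
Cut capacity = 4 + 4 + 7 + 7 + 10 = 32.

32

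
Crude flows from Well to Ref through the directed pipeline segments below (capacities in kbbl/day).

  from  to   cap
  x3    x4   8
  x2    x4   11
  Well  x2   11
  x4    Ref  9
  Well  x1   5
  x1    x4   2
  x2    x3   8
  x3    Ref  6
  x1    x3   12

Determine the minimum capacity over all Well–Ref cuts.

15

Augment Well→x1→x3→Ref: bottleneck 5, flow now 5.
Augment Well→x2→x3→Ref: bottleneck 1, flow now 6.
Augment Well→x2→x4→Ref: bottleneck 9, flow now 15.
No augmenting path remains; maximum flow = 15.
By max-flow min-cut, the minimum cut capacity equals the max flow.
In the residual graph, reachable from Well: {Well, x1, x2, x3, x4}.
Min-cut edges: x3→Ref (6), x4→Ref (9); capacity 6 + 9 = 15.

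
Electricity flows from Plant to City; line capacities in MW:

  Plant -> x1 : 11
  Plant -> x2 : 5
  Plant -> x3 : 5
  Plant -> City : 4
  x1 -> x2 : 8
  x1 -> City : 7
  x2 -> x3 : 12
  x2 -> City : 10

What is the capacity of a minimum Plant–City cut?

Augment Plant→City: bottleneck 4, flow now 4.
Augment Plant→x1→City: bottleneck 7, flow now 11.
Augment Plant→x2→City: bottleneck 5, flow now 16.
Augment Plant→x1→x2→City: bottleneck 4, flow now 20.
No augmenting path remains; maximum flow = 20.
By max-flow min-cut, the minimum cut capacity equals the max flow.
In the residual graph, reachable from Plant: {Plant, x3}.
Min-cut edges: Plant→x1 (11), Plant→x2 (5), Plant→City (4); capacity 11 + 5 + 4 = 20.

20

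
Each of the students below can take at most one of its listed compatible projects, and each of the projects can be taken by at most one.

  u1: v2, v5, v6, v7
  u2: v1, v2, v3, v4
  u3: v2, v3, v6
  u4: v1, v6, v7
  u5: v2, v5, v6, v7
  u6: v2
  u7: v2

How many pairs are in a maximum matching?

6

Unit-capacity flow: source→left, listed edges, right→sink; max matching = max flow.
Augmenting path u1→v2 (+1); matched 1.
Augmenting path u2→v1 (+1); matched 2.
Augmenting path u3→v3 (+1); matched 3.
Augmenting path u4→v6 (+1); matched 4.
Augmenting path u5→v5 (+1); matched 5.
Augmenting path u6→v2→u1→v7 (+1); matched 6.
No augmenting path remains; maximum matching = 6.
König certificate: {u1, u2, u3, u4, u5, v2} is a vertex cover of size 6 (every listed pair touches it), so no matching can be larger.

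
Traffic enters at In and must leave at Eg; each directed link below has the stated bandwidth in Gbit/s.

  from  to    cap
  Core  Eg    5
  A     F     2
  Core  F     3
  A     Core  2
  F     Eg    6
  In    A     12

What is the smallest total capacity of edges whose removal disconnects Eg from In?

4

Augment In→A→F→Eg: bottleneck 2, flow now 2.
Augment In→A→Core→Eg: bottleneck 2, flow now 4.
No augmenting path remains; maximum flow = 4.
By max-flow min-cut, the minimum cut capacity equals the max flow.
In the residual graph, reachable from In: {In, A}.
Min-cut edges: A→F (2), A→Core (2); capacity 2 + 2 = 4.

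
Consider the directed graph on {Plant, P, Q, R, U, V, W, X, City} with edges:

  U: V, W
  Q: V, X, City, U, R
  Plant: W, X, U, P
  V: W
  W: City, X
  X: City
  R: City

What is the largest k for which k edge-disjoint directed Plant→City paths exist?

2

Assign every edge capacity 1; by Menger, the answer equals the max flow.
Path Plant→W→City (+1); total 1.
Path Plant→X→City (+1); total 2.
No residual Plant→City path; max flow = 2.
Certifying cut of size 2: {W→City, X→City}.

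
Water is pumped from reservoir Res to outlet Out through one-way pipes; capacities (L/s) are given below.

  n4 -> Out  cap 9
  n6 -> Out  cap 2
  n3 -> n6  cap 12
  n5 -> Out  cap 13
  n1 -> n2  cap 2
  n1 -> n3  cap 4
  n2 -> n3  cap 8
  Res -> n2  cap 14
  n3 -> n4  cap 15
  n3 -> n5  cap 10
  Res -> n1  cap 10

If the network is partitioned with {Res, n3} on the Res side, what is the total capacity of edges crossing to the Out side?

61

Edges leaving {Res, n3}: Res→n1 (10), Res→n2 (14), n3→n4 (15), n3→n5 (10), n3→n6 (12).
Cut capacity = 10 + 14 + 15 + 10 + 12 = 61.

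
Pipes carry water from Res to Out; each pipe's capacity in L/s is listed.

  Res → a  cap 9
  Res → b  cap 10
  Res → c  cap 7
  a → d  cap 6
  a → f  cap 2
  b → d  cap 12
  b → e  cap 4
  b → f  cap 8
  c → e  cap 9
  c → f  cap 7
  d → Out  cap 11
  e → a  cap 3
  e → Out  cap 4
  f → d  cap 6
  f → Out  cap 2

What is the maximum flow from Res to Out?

Augment Res→a→d→Out: bottleneck 6, flow now 6.
Augment Res→a→f→Out: bottleneck 2, flow now 8.
Augment Res→b→d→Out: bottleneck 5, flow now 13.
Augment Res→b→e→Out: bottleneck 4, flow now 17.
No augmenting path remains; maximum flow = 17.
In the residual graph, reachable from Res: {Res, a, b, c, d, e, f}.
Min-cut edges: d→Out (11), e→Out (4), f→Out (2); capacity 11 + 4 + 2 = 17.
This cut is saturated, so no flow can exceed 17.

17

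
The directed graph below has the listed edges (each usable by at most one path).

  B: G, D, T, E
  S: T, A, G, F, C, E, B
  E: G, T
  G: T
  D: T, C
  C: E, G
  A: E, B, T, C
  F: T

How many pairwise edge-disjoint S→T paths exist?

Assign every edge capacity 1; by Menger, the answer equals the max flow.
Path S→T (+1); total 1.
Path S→A→T (+1); total 2.
Path S→B→T (+1); total 3.
Path S→E→T (+1); total 4.
Path S→F→T (+1); total 5.
Path S→G→T (+1); total 6.
No residual S→T path; max flow = 6.
Certifying cut of size 6: {E→T, G→T, S→A, S→B, S→F, S→T}.

6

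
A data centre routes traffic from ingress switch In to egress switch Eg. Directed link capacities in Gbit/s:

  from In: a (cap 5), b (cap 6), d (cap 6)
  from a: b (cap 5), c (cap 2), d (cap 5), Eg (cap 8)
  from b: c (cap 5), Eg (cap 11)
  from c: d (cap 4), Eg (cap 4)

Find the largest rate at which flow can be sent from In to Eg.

Augment In→a→Eg: bottleneck 5, flow now 5.
Augment In→b→Eg: bottleneck 6, flow now 11.
No augmenting path remains; maximum flow = 11.
In the residual graph, reachable from In: {In, d}.
Min-cut edges: In→a (5), In→b (6); capacity 5 + 6 = 11.
This cut is saturated, so no flow can exceed 11.

11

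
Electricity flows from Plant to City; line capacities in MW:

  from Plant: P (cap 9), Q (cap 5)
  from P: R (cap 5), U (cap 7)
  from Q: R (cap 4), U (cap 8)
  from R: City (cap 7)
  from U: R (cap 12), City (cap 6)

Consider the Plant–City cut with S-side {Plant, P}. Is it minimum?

No — its capacity is 17, but the minimum cut has capacity 13.

Given cut capacity: 5 + 5 + 7 = 17.
Augment Plant→P→R→City: bottleneck 5, flow now 5.
Augment Plant→P→U→City: bottleneck 4, flow now 9.
Augment Plant→Q→R→City: bottleneck 2, flow now 11.
Augment Plant→Q→U→City: bottleneck 2, flow now 13.
No augmenting path remains; maximum flow = 13.
In the residual graph, reachable from Plant: {Plant, P, Q, R, U}.
Min-cut edges: R→City (7), U→City (6); capacity 7 + 6 = 13.
Cut capacity 17 exceeds the max flow 13, so it is not minimum.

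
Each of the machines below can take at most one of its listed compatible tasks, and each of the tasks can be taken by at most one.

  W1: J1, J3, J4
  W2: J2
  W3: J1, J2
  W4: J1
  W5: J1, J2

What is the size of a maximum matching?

Unit-capacity flow: source→left, listed edges, right→sink; max matching = max flow.
Augmenting path W1→J1 (+1); matched 1.
Augmenting path W2→J2 (+1); matched 2.
Augmenting path W3→J1→W1→J3 (+1); matched 3.
No augmenting path remains; maximum matching = 3.
König certificate: {W1, J1, J2} is a vertex cover of size 3 (every listed pair touches it), so no matching can be larger.

3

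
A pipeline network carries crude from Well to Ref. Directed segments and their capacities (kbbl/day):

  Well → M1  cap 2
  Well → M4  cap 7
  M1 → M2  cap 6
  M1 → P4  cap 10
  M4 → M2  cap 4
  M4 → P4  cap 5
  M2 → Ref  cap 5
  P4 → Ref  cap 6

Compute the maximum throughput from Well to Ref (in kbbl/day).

9

Augment Well→M1→M2→Ref: bottleneck 2, flow now 2.
Augment Well→M4→M2→Ref: bottleneck 3, flow now 5.
Augment Well→M4→P4→Ref: bottleneck 4, flow now 9.
No augmenting path remains; maximum flow = 9.
In the residual graph, reachable from Well: {Well}.
Min-cut edges: Well→M1 (2), Well→M4 (7); capacity 2 + 7 = 9.
This cut is saturated, so no flow can exceed 9.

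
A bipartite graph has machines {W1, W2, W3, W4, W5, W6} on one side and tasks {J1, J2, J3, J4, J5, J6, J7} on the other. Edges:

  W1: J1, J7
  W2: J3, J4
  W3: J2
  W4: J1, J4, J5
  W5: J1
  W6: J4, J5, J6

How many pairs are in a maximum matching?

Unit-capacity flow: source→left, listed edges, right→sink; max matching = max flow.
Augmenting path W1→J1 (+1); matched 1.
Augmenting path W2→J3 (+1); matched 2.
Augmenting path W3→J2 (+1); matched 3.
Augmenting path W4→J4 (+1); matched 4.
Augmenting path W6→J5 (+1); matched 5.
Augmenting path W5→J1→W1→J7 (+1); matched 6.
No augmenting path remains; maximum matching = 6.
König certificate: {W1, W2, W3, W4, W5, W6} is a vertex cover of size 6 (every listed pair touches it), so no matching can be larger.

6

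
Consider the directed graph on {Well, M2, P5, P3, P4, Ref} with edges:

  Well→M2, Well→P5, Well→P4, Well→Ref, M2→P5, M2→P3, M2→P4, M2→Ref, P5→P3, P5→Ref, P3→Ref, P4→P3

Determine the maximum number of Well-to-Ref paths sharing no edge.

Assign every edge capacity 1; by Menger, the answer equals the max flow.
Path Well→Ref (+1); total 1.
Path Well→M2→Ref (+1); total 2.
Path Well→P5→Ref (+1); total 3.
Path Well→P4→P3→Ref (+1); total 4.
No residual Well→Ref path; max flow = 4.
Certifying cut of size 4: {Well→M2, Well→P4, Well→P5, Well→Ref}.

4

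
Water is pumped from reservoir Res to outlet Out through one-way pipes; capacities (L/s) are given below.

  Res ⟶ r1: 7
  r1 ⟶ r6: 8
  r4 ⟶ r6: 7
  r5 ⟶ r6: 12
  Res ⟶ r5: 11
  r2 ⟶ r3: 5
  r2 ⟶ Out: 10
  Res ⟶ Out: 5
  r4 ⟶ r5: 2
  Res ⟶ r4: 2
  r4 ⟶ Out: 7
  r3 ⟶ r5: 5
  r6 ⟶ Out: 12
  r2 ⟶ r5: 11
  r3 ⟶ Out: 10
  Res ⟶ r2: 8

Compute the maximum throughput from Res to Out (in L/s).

27

Augment Res→Out: bottleneck 5, flow now 5.
Augment Res→r2→Out: bottleneck 8, flow now 13.
Augment Res→r4→Out: bottleneck 2, flow now 15.
Augment Res→r1→r6→Out: bottleneck 7, flow now 22.
Augment Res→r5→r6→Out: bottleneck 5, flow now 27.
No augmenting path remains; maximum flow = 27.
In the residual graph, reachable from Res: {Res, r1, r5, r6}.
Min-cut edges: Res→r2 (8), Res→r4 (2), Res→Out (5), r6→Out (12); capacity 8 + 2 + 5 + 12 = 27.
This cut is saturated, so no flow can exceed 27.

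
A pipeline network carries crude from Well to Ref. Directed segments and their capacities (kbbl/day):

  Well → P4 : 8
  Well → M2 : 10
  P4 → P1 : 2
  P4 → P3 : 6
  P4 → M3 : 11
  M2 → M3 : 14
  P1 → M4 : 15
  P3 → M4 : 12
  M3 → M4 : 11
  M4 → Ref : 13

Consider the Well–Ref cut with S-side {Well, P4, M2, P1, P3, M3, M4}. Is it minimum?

Yes — it is a minimum cut (capacity 13).

Given cut capacity: 13 = 13.
Augment Well→P4→P1→M4→Ref: bottleneck 2, flow now 2.
Augment Well→P4→P3→M4→Ref: bottleneck 6, flow now 8.
Augment Well→M2→M3→M4→Ref: bottleneck 5, flow now 13.
No augmenting path remains; maximum flow = 13.
Cut capacity 13 equals the max flow, so it is a minimum cut.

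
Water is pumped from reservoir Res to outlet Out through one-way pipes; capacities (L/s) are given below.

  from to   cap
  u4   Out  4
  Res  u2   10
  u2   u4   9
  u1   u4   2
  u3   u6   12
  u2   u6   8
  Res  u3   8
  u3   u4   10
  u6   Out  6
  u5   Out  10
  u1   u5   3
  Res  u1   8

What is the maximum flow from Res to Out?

13

Augment Res→u1→u4→Out: bottleneck 2, flow now 2.
Augment Res→u1→u5→Out: bottleneck 3, flow now 5.
Augment Res→u2→u4→Out: bottleneck 2, flow now 7.
Augment Res→u2→u6→Out: bottleneck 6, flow now 13.
No augmenting path remains; maximum flow = 13.
In the residual graph, reachable from Res: {Res, u1, u2, u3, u4, u6}.
Min-cut edges: u1→u5 (3), u4→Out (4), u6→Out (6); capacity 3 + 4 + 6 = 13.
This cut is saturated, so no flow can exceed 13.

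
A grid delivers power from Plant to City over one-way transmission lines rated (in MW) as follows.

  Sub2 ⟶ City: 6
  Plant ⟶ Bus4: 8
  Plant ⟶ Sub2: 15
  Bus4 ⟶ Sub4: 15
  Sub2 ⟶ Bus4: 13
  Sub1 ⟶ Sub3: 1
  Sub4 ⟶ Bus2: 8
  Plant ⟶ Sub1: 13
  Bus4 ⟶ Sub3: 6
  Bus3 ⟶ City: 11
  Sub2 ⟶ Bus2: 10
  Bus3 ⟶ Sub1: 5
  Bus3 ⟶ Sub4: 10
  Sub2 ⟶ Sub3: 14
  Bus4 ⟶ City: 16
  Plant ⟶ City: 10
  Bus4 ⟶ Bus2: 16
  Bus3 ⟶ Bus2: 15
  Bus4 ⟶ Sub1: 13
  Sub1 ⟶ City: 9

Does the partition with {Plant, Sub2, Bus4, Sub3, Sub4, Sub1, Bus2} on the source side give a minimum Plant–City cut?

Yes — it is a minimum cut (capacity 41).

Given cut capacity: 10 + 6 + 16 + 9 = 41.
Augment Plant→City: bottleneck 10, flow now 10.
Augment Plant→Sub2→City: bottleneck 6, flow now 16.
Augment Plant→Bus4→City: bottleneck 8, flow now 24.
Augment Plant→Sub1→City: bottleneck 9, flow now 33.
Augment Plant→Sub2→Bus4→City: bottleneck 8, flow now 41.
No augmenting path remains; maximum flow = 41.
Cut capacity 41 equals the max flow, so it is a minimum cut.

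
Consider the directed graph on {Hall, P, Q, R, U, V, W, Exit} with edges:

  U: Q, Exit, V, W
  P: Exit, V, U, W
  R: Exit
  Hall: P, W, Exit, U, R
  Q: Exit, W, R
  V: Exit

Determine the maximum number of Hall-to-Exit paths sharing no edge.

4

Assign every edge capacity 1; by Menger, the answer equals the max flow.
Path Hall→Exit (+1); total 1.
Path Hall→P→Exit (+1); total 2.
Path Hall→R→Exit (+1); total 3.
Path Hall→U→Exit (+1); total 4.
No residual Hall→Exit path; max flow = 4.
Certifying cut of size 4: {Hall→Exit, Hall→P, Hall→R, Hall→U}.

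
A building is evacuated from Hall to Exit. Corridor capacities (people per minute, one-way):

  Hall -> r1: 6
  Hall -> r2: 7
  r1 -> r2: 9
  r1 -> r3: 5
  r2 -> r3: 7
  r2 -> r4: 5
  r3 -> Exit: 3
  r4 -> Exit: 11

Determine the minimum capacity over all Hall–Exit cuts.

Augment Hall→r1→r3→Exit: bottleneck 3, flow now 3.
Augment Hall→r2→r4→Exit: bottleneck 5, flow now 8.
No augmenting path remains; maximum flow = 8.
By max-flow min-cut, the minimum cut capacity equals the max flow.
In the residual graph, reachable from Hall: {Hall, r1, r2, r3}.
Min-cut edges: r2→r4 (5), r3→Exit (3); capacity 5 + 3 = 8.

8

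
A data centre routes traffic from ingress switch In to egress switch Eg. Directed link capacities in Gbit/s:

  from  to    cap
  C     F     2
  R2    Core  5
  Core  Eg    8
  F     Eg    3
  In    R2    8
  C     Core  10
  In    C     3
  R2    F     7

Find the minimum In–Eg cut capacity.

Augment In→C→F→Eg: bottleneck 2, flow now 2.
Augment In→C→Core→Eg: bottleneck 1, flow now 3.
Augment In→R2→F→Eg: bottleneck 1, flow now 4.
Augment In→R2→Core→Eg: bottleneck 5, flow now 9.
Augment In→R2→F→C→Core→Eg: bottleneck 2, flow now 11. (uses reverse residual edge)
No augmenting path remains; maximum flow = 11.
By max-flow min-cut, the minimum cut capacity equals the max flow.
In the residual graph, reachable from In: {In}.
Min-cut edges: In→C (3), In→R2 (8); capacity 3 + 8 = 11.

11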